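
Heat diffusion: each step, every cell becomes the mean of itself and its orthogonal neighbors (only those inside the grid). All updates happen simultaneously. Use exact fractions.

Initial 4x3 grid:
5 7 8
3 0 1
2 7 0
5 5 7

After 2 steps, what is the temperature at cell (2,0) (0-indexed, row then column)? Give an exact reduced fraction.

Step 1: cell (2,0) = 17/4
Step 2: cell (2,0) = 271/80
Full grid after step 2:
  25/6 71/15 151/36
  307/80 323/100 56/15
  271/80 102/25 16/5
  19/4 21/5 55/12

Answer: 271/80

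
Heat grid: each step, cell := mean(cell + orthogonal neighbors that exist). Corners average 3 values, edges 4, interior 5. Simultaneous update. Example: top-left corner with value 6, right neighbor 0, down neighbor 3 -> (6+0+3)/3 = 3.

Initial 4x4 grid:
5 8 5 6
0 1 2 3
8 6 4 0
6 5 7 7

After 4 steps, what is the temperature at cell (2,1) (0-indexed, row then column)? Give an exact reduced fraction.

Step 1: cell (2,1) = 24/5
Step 2: cell (2,1) = 23/5
Step 3: cell (2,1) = 27947/6000
Step 4: cell (2,1) = 166573/36000
Full grid after step 4:
  137431/32400 452647/108000 88399/21600 258607/64800
  235601/54000 381559/90000 727393/180000 169619/43200
  259547/54000 166573/36000 195241/45000 887383/216000
  67363/12960 1096793/216000 1018993/216000 9008/2025

Answer: 166573/36000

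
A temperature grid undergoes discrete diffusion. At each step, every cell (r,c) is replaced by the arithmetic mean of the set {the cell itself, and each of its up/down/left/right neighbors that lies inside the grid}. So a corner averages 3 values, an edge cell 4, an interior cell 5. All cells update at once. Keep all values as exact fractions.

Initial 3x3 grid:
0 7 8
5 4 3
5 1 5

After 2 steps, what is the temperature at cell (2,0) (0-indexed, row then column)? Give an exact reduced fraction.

Answer: 131/36

Derivation:
Step 1: cell (2,0) = 11/3
Step 2: cell (2,0) = 131/36
Full grid after step 2:
  49/12 75/16 21/4
  91/24 21/5 9/2
  131/36 173/48 47/12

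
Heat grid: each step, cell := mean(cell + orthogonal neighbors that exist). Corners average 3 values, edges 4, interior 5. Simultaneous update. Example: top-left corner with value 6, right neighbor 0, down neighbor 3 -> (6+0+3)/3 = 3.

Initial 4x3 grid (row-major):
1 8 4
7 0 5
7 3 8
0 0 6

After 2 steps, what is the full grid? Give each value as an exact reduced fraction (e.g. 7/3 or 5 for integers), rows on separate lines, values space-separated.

After step 1:
  16/3 13/4 17/3
  15/4 23/5 17/4
  17/4 18/5 11/2
  7/3 9/4 14/3
After step 2:
  37/9 377/80 79/18
  269/60 389/100 1201/240
  209/60 101/25 1081/240
  53/18 257/80 149/36

Answer: 37/9 377/80 79/18
269/60 389/100 1201/240
209/60 101/25 1081/240
53/18 257/80 149/36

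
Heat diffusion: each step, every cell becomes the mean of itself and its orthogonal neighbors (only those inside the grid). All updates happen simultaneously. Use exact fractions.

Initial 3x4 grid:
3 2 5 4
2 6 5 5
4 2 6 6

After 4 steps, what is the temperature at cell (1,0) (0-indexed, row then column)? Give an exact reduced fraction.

Answer: 339481/96000

Derivation:
Step 1: cell (1,0) = 15/4
Step 2: cell (1,0) = 243/80
Step 3: cell (1,0) = 5699/1600
Step 4: cell (1,0) = 339481/96000
Full grid after step 4:
  463081/129600 205409/54000 237409/54000 149609/32400
  339481/96000 483247/120000 800783/180000 1049351/216000
  486131/129600 871261/216000 1007761/216000 315793/64800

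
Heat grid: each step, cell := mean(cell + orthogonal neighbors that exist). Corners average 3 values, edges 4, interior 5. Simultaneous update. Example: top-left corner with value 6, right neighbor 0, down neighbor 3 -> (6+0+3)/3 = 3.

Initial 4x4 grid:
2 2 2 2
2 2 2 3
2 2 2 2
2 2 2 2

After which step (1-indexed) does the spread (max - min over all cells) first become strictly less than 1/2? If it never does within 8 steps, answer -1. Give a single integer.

Step 1: max=7/3, min=2, spread=1/3
  -> spread < 1/2 first at step 1
Step 2: max=271/120, min=2, spread=31/120
Step 3: max=2371/1080, min=2, spread=211/1080
Step 4: max=232843/108000, min=2, spread=16843/108000
Step 5: max=2082643/972000, min=18079/9000, spread=130111/972000
Step 6: max=61962367/29160000, min=1087159/540000, spread=3255781/29160000
Step 7: max=1849953691/874800000, min=1091107/540000, spread=82360351/874800000
Step 8: max=55239316891/26244000000, min=196906441/97200000, spread=2074577821/26244000000

Answer: 1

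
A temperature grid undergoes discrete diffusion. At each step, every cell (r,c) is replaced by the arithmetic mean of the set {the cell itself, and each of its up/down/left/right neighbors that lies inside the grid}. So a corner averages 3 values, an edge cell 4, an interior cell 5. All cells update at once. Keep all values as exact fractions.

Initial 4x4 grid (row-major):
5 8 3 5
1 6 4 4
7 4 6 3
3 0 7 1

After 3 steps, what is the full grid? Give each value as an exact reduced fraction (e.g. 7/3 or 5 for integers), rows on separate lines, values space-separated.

Answer: 646/135 17549/3600 373/80 197/45
16499/3600 6913/1500 2241/500 339/80
2939/720 12661/3000 2509/600 2839/720
4093/1080 173/45 691/180 4109/1080

Derivation:
After step 1:
  14/3 11/2 5 4
  19/4 23/5 23/5 4
  15/4 23/5 24/5 7/2
  10/3 7/2 7/2 11/3
After step 2:
  179/36 593/120 191/40 13/3
  533/120 481/100 23/5 161/40
  493/120 17/4 21/5 479/120
  127/36 56/15 58/15 32/9
After step 3:
  646/135 17549/3600 373/80 197/45
  16499/3600 6913/1500 2241/500 339/80
  2939/720 12661/3000 2509/600 2839/720
  4093/1080 173/45 691/180 4109/1080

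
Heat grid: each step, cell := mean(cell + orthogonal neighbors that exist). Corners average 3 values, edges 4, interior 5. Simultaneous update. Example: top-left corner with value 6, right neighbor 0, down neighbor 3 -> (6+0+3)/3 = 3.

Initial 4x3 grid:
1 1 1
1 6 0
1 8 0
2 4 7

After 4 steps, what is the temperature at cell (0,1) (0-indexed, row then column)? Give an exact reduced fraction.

Step 1: cell (0,1) = 9/4
Step 2: cell (0,1) = 427/240
Step 3: cell (0,1) = 5629/2880
Step 4: cell (0,1) = 363959/172800
Full grid after step 4:
  18343/8640 363959/172800 54379/25920
  36487/14400 182467/72000 6971/2700
  131713/43200 77809/24000 34697/10800
  17869/5184 68203/19200 18959/5184

Answer: 363959/172800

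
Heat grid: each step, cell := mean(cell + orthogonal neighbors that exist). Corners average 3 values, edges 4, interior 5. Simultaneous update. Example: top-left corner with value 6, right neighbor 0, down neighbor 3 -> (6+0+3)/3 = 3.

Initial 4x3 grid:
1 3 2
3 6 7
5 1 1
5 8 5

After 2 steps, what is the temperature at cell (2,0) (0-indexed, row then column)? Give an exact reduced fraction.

Answer: 349/80

Derivation:
Step 1: cell (2,0) = 7/2
Step 2: cell (2,0) = 349/80
Full grid after step 2:
  109/36 10/3 11/3
  163/48 379/100 31/8
  349/80 399/100 491/120
  19/4 1177/240 155/36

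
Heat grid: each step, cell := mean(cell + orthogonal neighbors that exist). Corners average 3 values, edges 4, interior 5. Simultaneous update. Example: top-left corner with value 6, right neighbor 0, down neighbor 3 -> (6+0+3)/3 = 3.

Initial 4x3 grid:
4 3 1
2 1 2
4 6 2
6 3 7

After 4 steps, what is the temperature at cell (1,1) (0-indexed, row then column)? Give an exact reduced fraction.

Answer: 69811/24000

Derivation:
Step 1: cell (1,1) = 14/5
Step 2: cell (1,1) = 5/2
Step 3: cell (1,1) = 1197/400
Step 4: cell (1,1) = 69811/24000
Full grid after step 4:
  23743/8640 152077/57600 21103/8640
  15341/4800 69811/24000 41573/14400
  159517/43200 133429/36000 49589/14400
  27233/6480 350699/86400 2897/720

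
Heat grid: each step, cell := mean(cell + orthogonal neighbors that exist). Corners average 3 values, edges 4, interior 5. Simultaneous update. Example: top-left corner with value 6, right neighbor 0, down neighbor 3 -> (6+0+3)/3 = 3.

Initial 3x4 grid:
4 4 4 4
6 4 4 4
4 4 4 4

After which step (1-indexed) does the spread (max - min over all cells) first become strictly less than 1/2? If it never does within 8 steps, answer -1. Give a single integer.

Answer: 3

Derivation:
Step 1: max=14/3, min=4, spread=2/3
Step 2: max=547/120, min=4, spread=67/120
Step 3: max=4757/1080, min=4, spread=437/1080
  -> spread < 1/2 first at step 3
Step 4: max=1885531/432000, min=2009/500, spread=29951/86400
Step 5: max=16767821/3888000, min=13658/3375, spread=206761/777600
Step 6: max=6676995571/1555200000, min=10965671/2700000, spread=14430763/62208000
Step 7: max=398355741689/93312000000, min=881652727/216000000, spread=139854109/746496000
Step 8: max=23817351890251/5598720000000, min=79611228977/19440000000, spread=7114543559/44789760000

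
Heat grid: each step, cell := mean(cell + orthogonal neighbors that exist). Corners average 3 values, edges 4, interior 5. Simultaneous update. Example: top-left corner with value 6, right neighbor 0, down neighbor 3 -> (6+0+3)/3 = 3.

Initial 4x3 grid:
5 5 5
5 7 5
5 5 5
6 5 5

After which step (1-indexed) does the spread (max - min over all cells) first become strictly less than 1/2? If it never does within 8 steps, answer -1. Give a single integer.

Answer: 2

Derivation:
Step 1: max=11/2, min=5, spread=1/2
Step 2: max=273/50, min=61/12, spread=113/300
  -> spread < 1/2 first at step 2
Step 3: max=12871/2400, min=3733/720, spread=1283/7200
Step 4: max=28769/5400, min=74879/14400, spread=1103/8640
Step 5: max=11489929/2160000, min=13568663/2592000, spread=1096259/12960000
Step 6: max=413191721/77760000, min=815282717/155520000, spread=444029/6220800
Step 7: max=24752948839/4665600000, min=1816165789/345600000, spread=3755371/74649600
Step 8: max=1484490843101/279936000000, min=2944934384077/559872000000, spread=64126139/1492992000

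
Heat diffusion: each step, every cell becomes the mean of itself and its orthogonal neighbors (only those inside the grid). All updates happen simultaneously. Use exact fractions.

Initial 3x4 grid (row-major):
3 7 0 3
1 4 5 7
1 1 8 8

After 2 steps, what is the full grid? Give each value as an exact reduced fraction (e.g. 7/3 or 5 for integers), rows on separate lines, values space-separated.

After step 1:
  11/3 7/2 15/4 10/3
  9/4 18/5 24/5 23/4
  1 7/2 11/2 23/3
After step 2:
  113/36 871/240 923/240 77/18
  631/240 353/100 117/25 431/80
  9/4 17/5 161/30 227/36

Answer: 113/36 871/240 923/240 77/18
631/240 353/100 117/25 431/80
9/4 17/5 161/30 227/36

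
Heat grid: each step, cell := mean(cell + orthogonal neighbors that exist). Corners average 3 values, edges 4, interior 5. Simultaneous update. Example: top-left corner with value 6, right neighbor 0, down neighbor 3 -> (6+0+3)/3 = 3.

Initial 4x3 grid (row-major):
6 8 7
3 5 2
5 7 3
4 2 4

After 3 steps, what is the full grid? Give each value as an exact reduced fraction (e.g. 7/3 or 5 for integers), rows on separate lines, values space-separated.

Answer: 295/54 39239/7200 2291/432
18047/3600 29927/6000 34369/7200
8161/1800 3239/750 10123/2400
8959/2160 58613/14400 1379/360

Derivation:
After step 1:
  17/3 13/2 17/3
  19/4 5 17/4
  19/4 22/5 4
  11/3 17/4 3
After step 2:
  203/36 137/24 197/36
  121/24 249/50 227/48
  527/120 112/25 313/80
  38/9 919/240 15/4
After step 3:
  295/54 39239/7200 2291/432
  18047/3600 29927/6000 34369/7200
  8161/1800 3239/750 10123/2400
  8959/2160 58613/14400 1379/360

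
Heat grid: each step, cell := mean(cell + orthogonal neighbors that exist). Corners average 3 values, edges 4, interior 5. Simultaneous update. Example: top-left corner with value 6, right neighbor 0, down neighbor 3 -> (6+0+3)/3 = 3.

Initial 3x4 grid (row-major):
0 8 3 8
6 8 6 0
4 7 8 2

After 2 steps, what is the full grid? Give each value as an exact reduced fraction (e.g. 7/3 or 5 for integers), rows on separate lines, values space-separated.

After step 1:
  14/3 19/4 25/4 11/3
  9/2 7 5 4
  17/3 27/4 23/4 10/3
After step 2:
  167/36 17/3 59/12 167/36
  131/24 28/5 28/5 4
  203/36 151/24 125/24 157/36

Answer: 167/36 17/3 59/12 167/36
131/24 28/5 28/5 4
203/36 151/24 125/24 157/36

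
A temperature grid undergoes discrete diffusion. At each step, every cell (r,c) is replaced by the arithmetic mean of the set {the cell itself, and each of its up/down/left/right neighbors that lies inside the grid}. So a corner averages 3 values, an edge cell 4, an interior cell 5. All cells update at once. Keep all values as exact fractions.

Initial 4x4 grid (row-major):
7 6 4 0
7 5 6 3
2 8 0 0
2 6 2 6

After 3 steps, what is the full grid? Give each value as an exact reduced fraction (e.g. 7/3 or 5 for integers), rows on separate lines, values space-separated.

After step 1:
  20/3 11/2 4 7/3
  21/4 32/5 18/5 9/4
  19/4 21/5 16/5 9/4
  10/3 9/2 7/2 8/3
After step 2:
  209/36 677/120 463/120 103/36
  173/30 499/100 389/100 313/120
  263/60 461/100 67/20 311/120
  151/36 233/60 52/15 101/36
After step 3:
  6197/1080 9133/1800 7313/1800 1679/540
  18851/3600 14939/3000 5609/1500 2689/900
  17059/3600 1273/300 2149/600 511/180
  2243/540 14539/3600 2431/720 3191/1080

Answer: 6197/1080 9133/1800 7313/1800 1679/540
18851/3600 14939/3000 5609/1500 2689/900
17059/3600 1273/300 2149/600 511/180
2243/540 14539/3600 2431/720 3191/1080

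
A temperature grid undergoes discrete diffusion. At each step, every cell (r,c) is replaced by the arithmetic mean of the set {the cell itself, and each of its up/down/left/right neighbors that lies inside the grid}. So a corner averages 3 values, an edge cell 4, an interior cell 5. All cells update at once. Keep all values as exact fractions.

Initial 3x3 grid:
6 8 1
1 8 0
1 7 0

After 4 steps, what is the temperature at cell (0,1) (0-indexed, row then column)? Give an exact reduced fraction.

Answer: 1199179/288000

Derivation:
Step 1: cell (0,1) = 23/4
Step 2: cell (0,1) = 371/80
Step 3: cell (0,1) = 20857/4800
Step 4: cell (0,1) = 1199179/288000
Full grid after step 4:
  189587/43200 1199179/288000 2608/675
  148913/36000 21946/5625 3096287/864000
  2608/675 389989/108000 439111/129600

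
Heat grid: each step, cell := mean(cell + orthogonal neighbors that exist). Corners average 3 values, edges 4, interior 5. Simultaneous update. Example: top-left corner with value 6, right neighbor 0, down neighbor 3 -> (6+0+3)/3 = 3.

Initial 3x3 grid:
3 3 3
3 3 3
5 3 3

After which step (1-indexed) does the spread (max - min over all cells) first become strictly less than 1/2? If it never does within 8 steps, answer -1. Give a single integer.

Answer: 3

Derivation:
Step 1: max=11/3, min=3, spread=2/3
Step 2: max=32/9, min=3, spread=5/9
Step 3: max=365/108, min=3, spread=41/108
  -> spread < 1/2 first at step 3
Step 4: max=21571/6480, min=551/180, spread=347/1296
Step 5: max=1273337/388800, min=5557/1800, spread=2921/15552
Step 6: max=75812539/23328000, min=673483/216000, spread=24611/186624
Step 7: max=4517762033/1399680000, min=15236741/4860000, spread=207329/2239488
Step 8: max=269972352451/83980800000, min=816401599/259200000, spread=1746635/26873856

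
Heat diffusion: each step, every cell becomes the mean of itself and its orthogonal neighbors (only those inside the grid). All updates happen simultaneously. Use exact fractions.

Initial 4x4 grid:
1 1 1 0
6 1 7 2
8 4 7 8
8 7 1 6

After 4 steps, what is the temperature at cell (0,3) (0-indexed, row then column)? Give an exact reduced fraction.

Answer: 22007/7200

Derivation:
Step 1: cell (0,3) = 1
Step 2: cell (0,3) = 5/2
Step 3: cell (0,3) = 649/240
Step 4: cell (0,3) = 22007/7200
Full grid after step 4:
  210913/64800 661627/216000 41909/14400 22007/7200
  110939/27000 138887/36000 45203/12000 2979/800
  139391/27000 898147/180000 95061/20000 167863/36000
  369841/64800 1196323/216000 42169/8000 110453/21600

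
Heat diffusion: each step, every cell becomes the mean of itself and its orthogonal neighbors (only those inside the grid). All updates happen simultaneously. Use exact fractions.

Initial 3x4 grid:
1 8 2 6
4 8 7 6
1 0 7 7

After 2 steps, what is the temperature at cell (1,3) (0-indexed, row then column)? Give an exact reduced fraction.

Step 1: cell (1,3) = 13/2
Step 2: cell (1,3) = 143/24
Full grid after step 2:
  151/36 607/120 127/24 203/36
  149/40 473/100 289/50 143/24
  55/18 979/240 263/48 221/36

Answer: 143/24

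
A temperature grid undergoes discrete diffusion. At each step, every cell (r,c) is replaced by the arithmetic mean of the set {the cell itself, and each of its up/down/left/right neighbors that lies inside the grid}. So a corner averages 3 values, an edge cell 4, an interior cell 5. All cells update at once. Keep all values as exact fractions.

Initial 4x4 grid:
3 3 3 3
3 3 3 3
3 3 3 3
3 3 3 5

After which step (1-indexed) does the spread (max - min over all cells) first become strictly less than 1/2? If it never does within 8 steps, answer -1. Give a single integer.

Answer: 3

Derivation:
Step 1: max=11/3, min=3, spread=2/3
Step 2: max=32/9, min=3, spread=5/9
Step 3: max=365/108, min=3, spread=41/108
  -> spread < 1/2 first at step 3
Step 4: max=10763/3240, min=3, spread=1043/3240
Step 5: max=317153/97200, min=3, spread=25553/97200
Step 6: max=9419459/2916000, min=27079/9000, spread=645863/2916000
Step 7: max=280081691/87480000, min=180971/60000, spread=16225973/87480000
Step 8: max=8350677983/2624400000, min=81701/27000, spread=409340783/2624400000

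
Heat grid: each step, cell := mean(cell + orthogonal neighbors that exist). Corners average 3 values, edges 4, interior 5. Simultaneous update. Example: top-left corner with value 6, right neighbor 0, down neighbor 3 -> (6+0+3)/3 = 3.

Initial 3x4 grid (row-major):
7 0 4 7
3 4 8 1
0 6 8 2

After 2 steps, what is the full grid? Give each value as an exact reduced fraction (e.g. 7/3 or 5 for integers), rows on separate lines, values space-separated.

After step 1:
  10/3 15/4 19/4 4
  7/2 21/5 5 9/2
  3 9/2 6 11/3
After step 2:
  127/36 481/120 35/8 53/12
  421/120 419/100 489/100 103/24
  11/3 177/40 115/24 85/18

Answer: 127/36 481/120 35/8 53/12
421/120 419/100 489/100 103/24
11/3 177/40 115/24 85/18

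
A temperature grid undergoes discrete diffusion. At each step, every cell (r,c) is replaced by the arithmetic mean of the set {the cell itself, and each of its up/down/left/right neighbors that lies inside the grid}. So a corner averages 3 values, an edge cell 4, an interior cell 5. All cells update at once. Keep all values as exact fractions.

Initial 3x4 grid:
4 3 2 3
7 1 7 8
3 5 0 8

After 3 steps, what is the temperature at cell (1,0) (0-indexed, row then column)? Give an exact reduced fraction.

Answer: 54539/14400

Derivation:
Step 1: cell (1,0) = 15/4
Step 2: cell (1,0) = 1081/240
Step 3: cell (1,0) = 54539/14400
Full grid after step 3:
  541/135 25927/7200 30557/7200 9611/2160
  54539/14400 24751/6000 6169/1500 36187/7200
  743/180 3053/800 33407/7200 10511/2160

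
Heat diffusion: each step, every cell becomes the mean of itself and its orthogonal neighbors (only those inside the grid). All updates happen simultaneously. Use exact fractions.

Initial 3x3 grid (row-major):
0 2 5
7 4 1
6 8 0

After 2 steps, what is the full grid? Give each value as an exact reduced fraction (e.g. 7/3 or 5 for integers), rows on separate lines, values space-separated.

Answer: 10/3 769/240 95/36
373/80 92/25 377/120
21/4 189/40 10/3

Derivation:
After step 1:
  3 11/4 8/3
  17/4 22/5 5/2
  7 9/2 3
After step 2:
  10/3 769/240 95/36
  373/80 92/25 377/120
  21/4 189/40 10/3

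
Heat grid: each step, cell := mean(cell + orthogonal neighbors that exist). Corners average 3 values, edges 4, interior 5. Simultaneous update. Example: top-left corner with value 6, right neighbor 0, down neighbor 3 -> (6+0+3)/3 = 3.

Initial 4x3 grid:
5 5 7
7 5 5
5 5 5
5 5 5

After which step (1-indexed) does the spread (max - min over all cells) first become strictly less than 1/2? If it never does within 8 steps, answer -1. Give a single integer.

Step 1: max=17/3, min=5, spread=2/3
Step 2: max=667/120, min=5, spread=67/120
Step 3: max=5987/1080, min=121/24, spread=271/540
Step 4: max=355999/64800, min=6121/1200, spread=5093/12960
  -> spread < 1/2 first at step 4
Step 5: max=21251501/3888000, min=554611/108000, spread=257101/777600
Step 6: max=1268053999/233280000, min=16747967/3240000, spread=497603/1866240
Step 7: max=75778037141/13996800000, min=168246113/32400000, spread=123828653/559872000
Step 8: max=4530181884319/839808000000, min=15202295413/2916000000, spread=1215366443/6718464000

Answer: 4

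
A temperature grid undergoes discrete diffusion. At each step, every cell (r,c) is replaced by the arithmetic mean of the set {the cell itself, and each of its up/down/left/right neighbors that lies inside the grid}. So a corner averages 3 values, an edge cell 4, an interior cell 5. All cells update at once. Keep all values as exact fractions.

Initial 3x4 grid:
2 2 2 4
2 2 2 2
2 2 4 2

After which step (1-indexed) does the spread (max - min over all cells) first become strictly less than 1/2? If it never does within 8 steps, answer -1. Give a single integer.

Answer: 4

Derivation:
Step 1: max=8/3, min=2, spread=2/3
Step 2: max=307/120, min=2, spread=67/120
Step 3: max=2747/1080, min=49/24, spread=271/540
Step 4: max=161599/64800, min=2521/1200, spread=5093/12960
  -> spread < 1/2 first at step 4
Step 5: max=9587501/3888000, min=230611/108000, spread=257101/777600
Step 6: max=568213999/233280000, min=7027967/3240000, spread=497603/1866240
Step 7: max=33787637141/13996800000, min=71046113/32400000, spread=123828653/559872000
Step 8: max=2010757884319/839808000000, min=6454295413/2916000000, spread=1215366443/6718464000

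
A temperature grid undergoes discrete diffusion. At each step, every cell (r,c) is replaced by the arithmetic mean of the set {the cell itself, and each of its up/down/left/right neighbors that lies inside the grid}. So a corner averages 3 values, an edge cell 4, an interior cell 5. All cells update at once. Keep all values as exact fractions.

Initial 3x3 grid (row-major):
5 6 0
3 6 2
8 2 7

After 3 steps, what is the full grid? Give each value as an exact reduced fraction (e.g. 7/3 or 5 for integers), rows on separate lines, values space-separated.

Answer: 9523/2160 60541/14400 1957/540
3837/800 25067/6000 57691/14400
10193/2160 22297/4800 4409/1080

Derivation:
After step 1:
  14/3 17/4 8/3
  11/2 19/5 15/4
  13/3 23/4 11/3
After step 2:
  173/36 923/240 32/9
  183/40 461/100 833/240
  187/36 351/80 79/18
After step 3:
  9523/2160 60541/14400 1957/540
  3837/800 25067/6000 57691/14400
  10193/2160 22297/4800 4409/1080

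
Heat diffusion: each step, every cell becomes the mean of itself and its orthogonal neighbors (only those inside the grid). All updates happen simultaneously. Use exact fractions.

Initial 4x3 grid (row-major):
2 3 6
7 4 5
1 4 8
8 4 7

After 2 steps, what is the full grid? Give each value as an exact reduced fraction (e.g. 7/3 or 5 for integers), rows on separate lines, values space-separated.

Answer: 15/4 1021/240 85/18
171/40 109/25 1261/240
511/120 511/100 1337/240
181/36 1237/240 217/36

Derivation:
After step 1:
  4 15/4 14/3
  7/2 23/5 23/4
  5 21/5 6
  13/3 23/4 19/3
After step 2:
  15/4 1021/240 85/18
  171/40 109/25 1261/240
  511/120 511/100 1337/240
  181/36 1237/240 217/36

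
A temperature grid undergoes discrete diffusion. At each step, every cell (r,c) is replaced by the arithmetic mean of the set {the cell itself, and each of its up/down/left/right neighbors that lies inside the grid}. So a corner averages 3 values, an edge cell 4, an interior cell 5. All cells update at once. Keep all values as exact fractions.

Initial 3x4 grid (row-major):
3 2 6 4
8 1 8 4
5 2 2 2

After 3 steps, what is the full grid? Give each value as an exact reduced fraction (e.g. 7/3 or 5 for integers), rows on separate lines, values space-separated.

After step 1:
  13/3 3 5 14/3
  17/4 21/5 21/5 9/2
  5 5/2 7/2 8/3
After step 2:
  139/36 62/15 253/60 85/18
  1067/240 363/100 107/25 481/120
  47/12 19/5 193/60 32/9
After step 3:
  8957/2160 14257/3600 15617/3600 4661/1080
  57073/14400 24347/6000 11611/3000 29819/7200
  973/240 4369/1200 13367/3600 3881/1080

Answer: 8957/2160 14257/3600 15617/3600 4661/1080
57073/14400 24347/6000 11611/3000 29819/7200
973/240 4369/1200 13367/3600 3881/1080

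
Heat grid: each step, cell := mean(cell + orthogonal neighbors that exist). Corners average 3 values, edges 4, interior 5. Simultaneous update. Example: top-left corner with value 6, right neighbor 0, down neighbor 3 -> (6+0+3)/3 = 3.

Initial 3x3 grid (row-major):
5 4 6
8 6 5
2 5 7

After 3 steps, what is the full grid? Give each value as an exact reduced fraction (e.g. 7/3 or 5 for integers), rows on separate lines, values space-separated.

Answer: 5813/1080 77777/14400 1309/240
76577/14400 16237/3000 19763/3600
3787/720 9619/1800 2959/540

Derivation:
After step 1:
  17/3 21/4 5
  21/4 28/5 6
  5 5 17/3
After step 2:
  97/18 1291/240 65/12
  1291/240 271/50 167/30
  61/12 319/60 50/9
After step 3:
  5813/1080 77777/14400 1309/240
  76577/14400 16237/3000 19763/3600
  3787/720 9619/1800 2959/540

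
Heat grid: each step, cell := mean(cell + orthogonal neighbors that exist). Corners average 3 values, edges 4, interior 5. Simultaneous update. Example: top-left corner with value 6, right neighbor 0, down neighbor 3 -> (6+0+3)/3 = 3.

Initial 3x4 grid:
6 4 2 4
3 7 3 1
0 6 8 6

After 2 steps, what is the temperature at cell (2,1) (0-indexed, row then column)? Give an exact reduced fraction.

Answer: 93/20

Derivation:
Step 1: cell (2,1) = 21/4
Step 2: cell (2,1) = 93/20
Full grid after step 2:
  157/36 127/30 109/30 109/36
  239/60 114/25 213/50 451/120
  49/12 93/20 101/20 19/4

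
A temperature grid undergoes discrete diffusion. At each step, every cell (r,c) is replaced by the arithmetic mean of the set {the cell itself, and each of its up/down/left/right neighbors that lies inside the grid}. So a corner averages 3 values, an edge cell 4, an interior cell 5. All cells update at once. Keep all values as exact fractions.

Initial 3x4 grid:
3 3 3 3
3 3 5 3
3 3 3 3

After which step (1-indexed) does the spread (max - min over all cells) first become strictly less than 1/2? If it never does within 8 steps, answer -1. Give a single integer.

Step 1: max=7/2, min=3, spread=1/2
Step 2: max=173/50, min=3, spread=23/50
  -> spread < 1/2 first at step 2
Step 3: max=8011/2400, min=613/200, spread=131/480
Step 4: max=71351/21600, min=11191/3600, spread=841/4320
Step 5: max=28462051/8640000, min=2253373/720000, spread=56863/345600
Step 6: max=254814341/77760000, min=20429543/6480000, spread=386393/3110400
Step 7: max=101705723131/31104000000, min=8196358813/2592000000, spread=26795339/248832000
Step 8: max=6082535714129/1866240000000, min=493646149667/155520000000, spread=254051069/2985984000

Answer: 2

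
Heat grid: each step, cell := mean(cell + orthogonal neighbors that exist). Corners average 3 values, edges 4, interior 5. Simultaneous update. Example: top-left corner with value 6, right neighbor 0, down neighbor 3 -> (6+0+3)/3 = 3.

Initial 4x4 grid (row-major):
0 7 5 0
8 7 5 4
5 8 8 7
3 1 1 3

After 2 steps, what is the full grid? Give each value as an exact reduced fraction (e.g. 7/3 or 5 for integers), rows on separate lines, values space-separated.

After step 1:
  5 19/4 17/4 3
  5 7 29/5 4
  6 29/5 29/5 11/2
  3 13/4 13/4 11/3
After step 2:
  59/12 21/4 89/20 15/4
  23/4 567/100 537/100 183/40
  99/20 557/100 523/100 569/120
  49/12 153/40 479/120 149/36

Answer: 59/12 21/4 89/20 15/4
23/4 567/100 537/100 183/40
99/20 557/100 523/100 569/120
49/12 153/40 479/120 149/36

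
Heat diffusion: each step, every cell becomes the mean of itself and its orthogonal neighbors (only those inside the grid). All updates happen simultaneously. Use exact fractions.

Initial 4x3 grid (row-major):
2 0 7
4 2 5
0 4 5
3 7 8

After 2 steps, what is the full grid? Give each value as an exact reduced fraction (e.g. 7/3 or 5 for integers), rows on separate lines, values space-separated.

Answer: 9/4 47/16 23/6
39/16 161/50 69/16
701/240 407/100 1231/240
139/36 191/40 53/9

Derivation:
After step 1:
  2 11/4 4
  2 3 19/4
  11/4 18/5 11/2
  10/3 11/2 20/3
After step 2:
  9/4 47/16 23/6
  39/16 161/50 69/16
  701/240 407/100 1231/240
  139/36 191/40 53/9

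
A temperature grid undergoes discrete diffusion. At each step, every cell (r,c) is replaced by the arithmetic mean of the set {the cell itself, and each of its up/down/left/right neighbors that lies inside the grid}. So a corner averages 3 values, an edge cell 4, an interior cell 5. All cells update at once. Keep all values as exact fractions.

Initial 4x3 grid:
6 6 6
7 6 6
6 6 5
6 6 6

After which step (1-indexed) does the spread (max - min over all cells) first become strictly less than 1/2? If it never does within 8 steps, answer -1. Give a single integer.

Step 1: max=19/3, min=17/3, spread=2/3
Step 2: max=751/120, min=689/120, spread=31/60
Step 3: max=6691/1080, min=6269/1080, spread=211/540
  -> spread < 1/2 first at step 3
Step 4: max=39719/6480, min=38041/6480, spread=839/3240
Step 5: max=296963/48600, min=286237/48600, spread=5363/24300
Step 6: max=7092259/1166400, min=6904541/1166400, spread=93859/583200
Step 7: max=424472723/69984000, min=415335277/69984000, spread=4568723/34992000
Step 8: max=1016157049/167961600, min=999382151/167961600, spread=8387449/83980800

Answer: 3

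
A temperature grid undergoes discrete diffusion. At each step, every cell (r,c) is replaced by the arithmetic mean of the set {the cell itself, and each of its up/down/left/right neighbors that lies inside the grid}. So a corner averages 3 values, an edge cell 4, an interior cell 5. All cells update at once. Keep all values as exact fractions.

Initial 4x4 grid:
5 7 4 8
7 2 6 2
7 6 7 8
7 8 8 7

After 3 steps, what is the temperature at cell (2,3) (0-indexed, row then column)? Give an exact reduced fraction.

Answer: 22571/3600

Derivation:
Step 1: cell (2,3) = 6
Step 2: cell (2,3) = 20/3
Step 3: cell (2,3) = 22571/3600
Full grid after step 3:
  12251/2160 37883/7200 39643/7200 11347/2160
  20509/3600 34913/6000 32617/6000 20999/3600
  23353/3600 37349/6000 38989/6000 22571/3600
  2947/432 50411/7200 49627/7200 3035/432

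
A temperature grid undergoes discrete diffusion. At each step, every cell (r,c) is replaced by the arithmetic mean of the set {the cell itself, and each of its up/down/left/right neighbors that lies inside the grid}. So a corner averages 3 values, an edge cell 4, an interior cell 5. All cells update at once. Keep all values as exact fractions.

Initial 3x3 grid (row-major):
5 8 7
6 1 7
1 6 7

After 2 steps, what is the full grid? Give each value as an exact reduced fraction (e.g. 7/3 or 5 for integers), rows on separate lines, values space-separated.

After step 1:
  19/3 21/4 22/3
  13/4 28/5 11/2
  13/3 15/4 20/3
After step 2:
  89/18 1471/240 217/36
  1171/240 467/100 251/40
  34/9 407/80 191/36

Answer: 89/18 1471/240 217/36
1171/240 467/100 251/40
34/9 407/80 191/36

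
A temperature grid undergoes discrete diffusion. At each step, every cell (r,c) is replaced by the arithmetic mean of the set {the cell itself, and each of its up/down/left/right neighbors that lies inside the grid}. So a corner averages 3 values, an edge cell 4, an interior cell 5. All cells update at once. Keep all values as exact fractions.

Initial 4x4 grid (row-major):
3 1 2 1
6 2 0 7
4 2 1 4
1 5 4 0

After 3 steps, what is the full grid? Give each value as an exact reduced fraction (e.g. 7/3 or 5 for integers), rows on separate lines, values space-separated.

Answer: 1493/540 8977/3600 8029/3600 1361/540
10867/3600 956/375 1873/750 9229/3600
11071/3600 1691/600 7643/3000 9857/3600
3379/1080 5123/1800 4861/1800 2891/1080

Derivation:
After step 1:
  10/3 2 1 10/3
  15/4 11/5 12/5 3
  13/4 14/5 11/5 3
  10/3 3 5/2 8/3
After step 2:
  109/36 32/15 131/60 22/9
  47/15 263/100 54/25 44/15
  197/60 269/100 129/50 163/60
  115/36 349/120 311/120 49/18
After step 3:
  1493/540 8977/3600 8029/3600 1361/540
  10867/3600 956/375 1873/750 9229/3600
  11071/3600 1691/600 7643/3000 9857/3600
  3379/1080 5123/1800 4861/1800 2891/1080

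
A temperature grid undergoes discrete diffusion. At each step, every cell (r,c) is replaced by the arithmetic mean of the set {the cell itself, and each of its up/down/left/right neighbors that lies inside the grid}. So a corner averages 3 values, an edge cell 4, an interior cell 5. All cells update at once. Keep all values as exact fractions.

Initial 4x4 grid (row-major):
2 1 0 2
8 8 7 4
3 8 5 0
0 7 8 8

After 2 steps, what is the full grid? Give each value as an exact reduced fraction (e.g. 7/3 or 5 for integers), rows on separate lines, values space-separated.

Answer: 35/9 919/240 241/80 31/12
301/60 127/25 451/100 143/40
293/60 287/50 557/100 553/120
83/18 1337/240 1421/240 199/36

Derivation:
After step 1:
  11/3 11/4 5/2 2
  21/4 32/5 24/5 13/4
  19/4 31/5 28/5 17/4
  10/3 23/4 7 16/3
After step 2:
  35/9 919/240 241/80 31/12
  301/60 127/25 451/100 143/40
  293/60 287/50 557/100 553/120
  83/18 1337/240 1421/240 199/36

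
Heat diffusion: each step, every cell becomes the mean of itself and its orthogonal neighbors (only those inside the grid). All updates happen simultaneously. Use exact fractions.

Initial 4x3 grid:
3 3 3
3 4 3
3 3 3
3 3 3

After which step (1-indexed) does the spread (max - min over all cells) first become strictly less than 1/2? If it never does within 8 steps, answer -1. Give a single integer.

Answer: 1

Derivation:
Step 1: max=13/4, min=3, spread=1/4
  -> spread < 1/2 first at step 1
Step 2: max=323/100, min=3, spread=23/100
Step 3: max=15211/4800, min=1213/400, spread=131/960
Step 4: max=136151/43200, min=21991/7200, spread=841/8640
Step 5: max=54382051/17280000, min=4413373/1440000, spread=56863/691200
Step 6: max=488094341/155520000, min=39869543/12960000, spread=386393/6220800
Step 7: max=195017723131/62208000000, min=15972358813/5184000000, spread=26795339/497664000
Step 8: max=11681255714129/3732480000000, min=960206149667/311040000000, spread=254051069/5971968000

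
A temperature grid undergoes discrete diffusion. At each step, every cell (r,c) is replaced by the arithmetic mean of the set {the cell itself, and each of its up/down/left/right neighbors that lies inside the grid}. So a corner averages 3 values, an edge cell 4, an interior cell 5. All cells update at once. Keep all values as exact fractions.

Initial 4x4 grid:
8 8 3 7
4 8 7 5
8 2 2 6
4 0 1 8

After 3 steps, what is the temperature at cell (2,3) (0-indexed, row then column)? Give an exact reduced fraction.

Step 1: cell (2,3) = 21/4
Step 2: cell (2,3) = 201/40
Step 3: cell (2,3) = 707/150
Full grid after step 3:
  6899/1080 22169/3600 2333/400 407/72
  5261/900 16427/3000 5267/1000 1621/300
  683/150 544/125 2173/500 707/150
  137/36 1031/300 557/150 379/90

Answer: 707/150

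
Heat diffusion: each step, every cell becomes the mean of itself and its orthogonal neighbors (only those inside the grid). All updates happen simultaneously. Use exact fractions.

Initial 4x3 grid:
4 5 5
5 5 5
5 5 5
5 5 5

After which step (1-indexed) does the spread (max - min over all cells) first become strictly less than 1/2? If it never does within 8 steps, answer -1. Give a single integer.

Answer: 1

Derivation:
Step 1: max=5, min=14/3, spread=1/3
  -> spread < 1/2 first at step 1
Step 2: max=5, min=85/18, spread=5/18
Step 3: max=5, min=1039/216, spread=41/216
Step 4: max=5, min=125383/25920, spread=4217/25920
Step 5: max=35921/7200, min=7566851/1555200, spread=38417/311040
Step 6: max=717403/144000, min=455359789/93312000, spread=1903471/18662400
Step 7: max=21484241/4320000, min=27392610911/5598720000, spread=18038617/223948800
Step 8: max=1931073241/388800000, min=1646347817149/335923200000, spread=883978523/13436928000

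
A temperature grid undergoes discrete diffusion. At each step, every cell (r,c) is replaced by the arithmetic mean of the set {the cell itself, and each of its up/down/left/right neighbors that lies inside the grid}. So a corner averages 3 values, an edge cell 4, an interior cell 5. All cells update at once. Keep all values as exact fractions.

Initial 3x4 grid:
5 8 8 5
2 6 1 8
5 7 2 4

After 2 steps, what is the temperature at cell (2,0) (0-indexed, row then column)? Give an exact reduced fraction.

Step 1: cell (2,0) = 14/3
Step 2: cell (2,0) = 85/18
Full grid after step 2:
  65/12 441/80 97/16 17/3
  569/120 521/100 233/50 127/24
  85/18 539/120 109/24 38/9

Answer: 85/18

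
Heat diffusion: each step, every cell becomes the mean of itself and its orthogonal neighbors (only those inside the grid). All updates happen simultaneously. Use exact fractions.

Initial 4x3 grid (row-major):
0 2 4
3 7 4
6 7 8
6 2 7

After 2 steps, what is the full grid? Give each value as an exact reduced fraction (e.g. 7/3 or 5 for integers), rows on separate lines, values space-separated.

After step 1:
  5/3 13/4 10/3
  4 23/5 23/4
  11/2 6 13/2
  14/3 11/2 17/3
After step 2:
  107/36 257/80 37/9
  473/120 118/25 1211/240
  121/24 281/50 287/48
  47/9 131/24 53/9

Answer: 107/36 257/80 37/9
473/120 118/25 1211/240
121/24 281/50 287/48
47/9 131/24 53/9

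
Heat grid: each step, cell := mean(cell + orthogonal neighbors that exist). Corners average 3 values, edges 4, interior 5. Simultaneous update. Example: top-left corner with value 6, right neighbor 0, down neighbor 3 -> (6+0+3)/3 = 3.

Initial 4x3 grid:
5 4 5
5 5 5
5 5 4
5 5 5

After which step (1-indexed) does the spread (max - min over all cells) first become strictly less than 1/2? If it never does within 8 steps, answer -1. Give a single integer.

Answer: 1

Derivation:
Step 1: max=5, min=14/3, spread=1/3
  -> spread < 1/2 first at step 1
Step 2: max=5, min=1133/240, spread=67/240
Step 3: max=889/180, min=10213/2160, spread=91/432
Step 4: max=26543/5400, min=615677/129600, spread=4271/25920
Step 5: max=58711/12000, min=37051003/7776000, spread=39749/311040
Step 6: max=11853581/2430000, min=2228901977/466560000, spread=1879423/18662400
Step 7: max=2838120041/583200000, min=134010088843/27993600000, spread=3551477/44789760
Step 8: max=14165848787/2916000000, min=8053724923937/1679616000000, spread=846431819/13436928000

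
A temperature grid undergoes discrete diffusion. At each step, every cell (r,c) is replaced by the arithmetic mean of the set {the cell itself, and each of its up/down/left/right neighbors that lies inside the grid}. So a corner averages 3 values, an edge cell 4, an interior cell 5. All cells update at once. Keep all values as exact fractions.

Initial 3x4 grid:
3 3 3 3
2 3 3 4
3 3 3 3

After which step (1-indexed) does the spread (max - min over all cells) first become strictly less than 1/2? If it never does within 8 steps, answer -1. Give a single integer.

Step 1: max=10/3, min=8/3, spread=2/3
Step 2: max=787/240, min=653/240, spread=67/120
Step 3: max=6917/2160, min=6043/2160, spread=437/1080
  -> spread < 1/2 first at step 3
Step 4: max=548351/172800, min=488449/172800, spread=29951/86400
Step 5: max=4872361/1555200, min=4458839/1555200, spread=206761/777600
Step 6: max=387678763/124416000, min=358817237/124416000, spread=14430763/62208000
Step 7: max=4618830109/1492992000, min=4339121891/1492992000, spread=139854109/746496000
Step 8: max=275853103559/89579520000, min=261624016441/89579520000, spread=7114543559/44789760000

Answer: 3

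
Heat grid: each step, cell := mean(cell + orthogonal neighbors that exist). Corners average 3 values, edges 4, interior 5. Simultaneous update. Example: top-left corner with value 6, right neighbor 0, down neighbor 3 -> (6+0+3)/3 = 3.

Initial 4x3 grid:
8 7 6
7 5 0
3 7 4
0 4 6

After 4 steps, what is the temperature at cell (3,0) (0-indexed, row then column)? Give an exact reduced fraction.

Step 1: cell (3,0) = 7/3
Step 2: cell (3,0) = 65/18
Step 3: cell (3,0) = 8501/2160
Step 4: cell (3,0) = 542191/129600
Full grid after step 4:
  366923/64800 2347157/432000 330623/64800
  141697/27000 907513/180000 129697/27000
  246479/54000 541367/120000 239479/54000
  542191/129600 401111/96000 550391/129600

Answer: 542191/129600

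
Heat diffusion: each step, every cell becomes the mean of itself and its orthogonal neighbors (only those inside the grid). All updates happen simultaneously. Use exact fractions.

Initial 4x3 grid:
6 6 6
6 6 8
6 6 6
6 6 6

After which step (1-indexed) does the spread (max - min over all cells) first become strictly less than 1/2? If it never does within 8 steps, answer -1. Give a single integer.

Answer: 3

Derivation:
Step 1: max=20/3, min=6, spread=2/3
Step 2: max=391/60, min=6, spread=31/60
Step 3: max=3451/540, min=6, spread=211/540
  -> spread < 1/2 first at step 3
Step 4: max=340897/54000, min=5447/900, spread=14077/54000
Step 5: max=3056407/486000, min=327683/54000, spread=5363/24300
Step 6: max=91220809/14580000, min=182869/30000, spread=93859/583200
Step 7: max=5459074481/874800000, min=296936467/48600000, spread=4568723/34992000
Step 8: max=326708435629/52488000000, min=8929618889/1458000000, spread=8387449/83980800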